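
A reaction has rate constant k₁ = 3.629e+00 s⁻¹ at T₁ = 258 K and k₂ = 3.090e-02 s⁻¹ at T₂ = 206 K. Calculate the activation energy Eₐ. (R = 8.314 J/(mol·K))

40.5 kJ/mol

Step 1: Use the two-temperature Arrhenius form: ln(k₂/k₁) = -Eₐ/R × (1/T₂ - 1/T₁)
Step 2: ln(k₂/k₁) = ln(3.090e-02/3.629e+00) = ln(0.00851474) = -4.76596
Step 3: 1/T₂ - 1/T₁ = 1/206 - 1/258 = 9.783999e-04 K⁻¹
Step 4: Eₐ = -R × ln(k₂/k₁) / (1/T₂ - 1/T₁) = -8.314 × -4.76596 / 9.783999e-04
Step 5: Eₐ = 4.0499e+04 J/mol = 40.5 kJ/mol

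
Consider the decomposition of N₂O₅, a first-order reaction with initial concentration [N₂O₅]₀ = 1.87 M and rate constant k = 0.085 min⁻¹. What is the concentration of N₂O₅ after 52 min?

0.0225 M

Step 1: For a first-order reaction: [N₂O₅] = [N₂O₅]₀ × e^(-kt)
Step 2: [N₂O₅] = 1.87 × e^(-0.085 × 52)
Step 3: [N₂O₅] = 1.87 × e^(-4.42)
Step 4: [N₂O₅] = 1.87 × 0.0120342 = 0.0225 M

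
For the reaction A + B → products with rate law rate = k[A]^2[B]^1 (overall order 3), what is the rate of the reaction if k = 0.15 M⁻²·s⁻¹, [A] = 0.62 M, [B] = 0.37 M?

0.02133 M/s

Step 1: The rate law is rate = k[A]^2[B]^1, overall order = 2+1 = 3
Step 2: Substitute values: rate = 0.15 × (0.62)^2 × (0.37)^1
Step 3: rate = 0.15 × 0.3844 × 0.37 = 0.0213342 M/s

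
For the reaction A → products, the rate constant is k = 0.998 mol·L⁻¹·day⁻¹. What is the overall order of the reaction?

zeroth order (0)

Step 1: The units of k for an nth-order reaction are (concentration)^(1-n)·(time)⁻¹.
Step 2: Here k has units mol·L⁻¹·day⁻¹, so the concentration exponent is 1.
Step 3: 1 - n = 1 ⇒ n = 0. The reaction is zeroth order.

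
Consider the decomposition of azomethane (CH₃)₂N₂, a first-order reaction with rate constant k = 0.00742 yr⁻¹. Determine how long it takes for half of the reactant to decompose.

93.42 yr

Step 1: For a first-order reaction, t₁/₂ = ln(2)/k
Step 2: t₁/₂ = ln(2)/0.00742
Step 3: t₁/₂ = 0.6931/0.00742 = 93.42 yr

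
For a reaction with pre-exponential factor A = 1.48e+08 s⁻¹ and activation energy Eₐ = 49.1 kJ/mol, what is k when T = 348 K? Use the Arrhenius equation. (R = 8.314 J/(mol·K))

6.31e+00 s⁻¹

Step 1: Use the Arrhenius equation: k = A × exp(-Eₐ/RT)
Step 2: Convert Eₐ to J/mol: 49.1 kJ/mol = 49100 J/mol
Step 3: Calculate the exponent: -Eₐ/(RT) = -49100/(8.314 × 348) = -16.97041
Step 4: k = 1.48e+08 × exp(-16.97041)
Step 5: k = 1.48e+08 × 4.26427e-08 = 6.3111e+00 s⁻¹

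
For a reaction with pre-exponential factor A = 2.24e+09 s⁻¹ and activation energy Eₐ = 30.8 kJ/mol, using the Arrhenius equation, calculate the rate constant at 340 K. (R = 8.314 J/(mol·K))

4.15e+04 s⁻¹

Step 1: Use the Arrhenius equation: k = A × exp(-Eₐ/RT)
Step 2: Convert Eₐ to J/mol: 30.8 kJ/mol = 30800 J/mol
Step 3: Calculate the exponent: -Eₐ/(RT) = -30800/(8.314 × 340) = -10.89587
Step 4: k = 2.24e+09 × exp(-10.89587)
Step 5: k = 2.24e+09 × 1.85346e-05 = 4.1518e+04 s⁻¹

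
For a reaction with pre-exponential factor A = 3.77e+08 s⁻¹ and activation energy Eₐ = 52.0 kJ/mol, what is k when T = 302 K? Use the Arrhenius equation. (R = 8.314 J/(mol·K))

3.82e-01 s⁻¹

Step 1: Use the Arrhenius equation: k = A × exp(-Eₐ/RT)
Step 2: Convert Eₐ to J/mol: 52.0 kJ/mol = 52000 J/mol
Step 3: Calculate the exponent: -Eₐ/(RT) = -52000/(8.314 × 302) = -20.71030
Step 4: k = 3.77e+08 × exp(-20.71030)
Step 5: k = 3.77e+08 × 1.01305e-09 = 3.8192e-01 s⁻¹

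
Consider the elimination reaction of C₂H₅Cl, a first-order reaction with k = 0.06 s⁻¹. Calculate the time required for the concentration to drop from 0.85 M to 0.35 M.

14.79 s

Step 1: For first-order: t = ln([C₂H₅Cl]₀/[C₂H₅Cl])/k
Step 2: t = ln(0.85/0.35)/0.06
Step 3: t = ln(2.429)/0.06
Step 4: t = 0.8873/0.06 = 14.79 s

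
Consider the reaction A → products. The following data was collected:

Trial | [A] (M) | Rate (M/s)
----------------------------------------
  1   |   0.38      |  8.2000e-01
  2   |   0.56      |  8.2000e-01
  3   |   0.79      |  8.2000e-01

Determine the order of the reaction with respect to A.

zeroth order (0)

Step 1: Compare trials - when concentration changes, rate stays constant.
Step 2: rate₂/rate₁ = 8.2000e-01/8.2000e-01 = 1
Step 3: [A]₂/[A]₁ = 0.56/0.38 = 1.474
Step 4: Since rate ratio ≈ (conc ratio)^0, the reaction is zeroth order.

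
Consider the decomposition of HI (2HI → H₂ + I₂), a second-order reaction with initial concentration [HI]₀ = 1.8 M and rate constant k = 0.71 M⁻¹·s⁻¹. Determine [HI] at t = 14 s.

0.09528 M

Step 1: For a second-order reaction: 1/[HI] = 1/[HI]₀ + kt
Step 2: 1/[HI] = 1/1.8 + 0.71 × 14
Step 3: 1/[HI] = 0.5556 + 9.94 = 10.5
Step 4: [HI] = 1/10.5 = 0.09528 M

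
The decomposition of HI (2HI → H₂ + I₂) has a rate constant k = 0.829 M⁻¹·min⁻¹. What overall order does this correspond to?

second order (2)

Step 1: The units of k for an nth-order reaction are (concentration)^(1-n)·(time)⁻¹.
Step 2: Here k has units M⁻¹·min⁻¹, so the concentration exponent is -1.
Step 3: 1 - n = -1 ⇒ n = 2. The reaction is second order.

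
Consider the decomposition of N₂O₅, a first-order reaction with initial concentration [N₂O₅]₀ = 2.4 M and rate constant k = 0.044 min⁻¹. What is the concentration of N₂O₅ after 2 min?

2.198 M

Step 1: For a first-order reaction: [N₂O₅] = [N₂O₅]₀ × e^(-kt)
Step 2: [N₂O₅] = 2.4 × e^(-0.044 × 2)
Step 3: [N₂O₅] = 2.4 × e^(-0.088)
Step 4: [N₂O₅] = 2.4 × 0.915761 = 2.198 M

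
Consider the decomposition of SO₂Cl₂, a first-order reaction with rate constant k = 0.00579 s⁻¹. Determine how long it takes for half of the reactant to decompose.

119.7 s

Step 1: For a first-order reaction, t₁/₂ = ln(2)/k
Step 2: t₁/₂ = ln(2)/0.00579
Step 3: t₁/₂ = 0.6931/0.00579 = 119.7 s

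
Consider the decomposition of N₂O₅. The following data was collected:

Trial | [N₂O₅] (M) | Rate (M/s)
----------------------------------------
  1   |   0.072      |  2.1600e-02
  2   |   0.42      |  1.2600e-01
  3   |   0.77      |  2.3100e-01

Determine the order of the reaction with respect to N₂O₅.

first order (1)

Step 1: Compare trials to find order n where rate₂/rate₁ = ([N₂O₅]₂/[N₂O₅]₁)^n
Step 2: rate₂/rate₁ = 1.2600e-01/2.1600e-02 = 5.833
Step 3: [N₂O₅]₂/[N₂O₅]₁ = 0.42/0.072 = 5.833
Step 4: n = ln(5.833)/ln(5.833) = 1.00 ≈ 1
Step 5: The reaction is first order in N₂O₅.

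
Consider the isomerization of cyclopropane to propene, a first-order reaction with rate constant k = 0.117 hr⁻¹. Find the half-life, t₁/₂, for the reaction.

5.924 hr

Step 1: For a first-order reaction, t₁/₂ = ln(2)/k
Step 2: t₁/₂ = ln(2)/0.117
Step 3: t₁/₂ = 0.6931/0.117 = 5.924 hr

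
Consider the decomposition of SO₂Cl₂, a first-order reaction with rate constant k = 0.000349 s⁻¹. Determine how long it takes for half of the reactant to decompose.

1986 s

Step 1: For a first-order reaction, t₁/₂ = ln(2)/k
Step 2: t₁/₂ = ln(2)/0.000349
Step 3: t₁/₂ = 0.6931/0.000349 = 1986 s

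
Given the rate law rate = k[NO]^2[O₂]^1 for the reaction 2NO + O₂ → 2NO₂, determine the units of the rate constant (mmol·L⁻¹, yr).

(mmol·L⁻¹)⁻²·yr⁻¹

Step 1: Overall order = 2 + 1 = 3.
Step 2: rate has units mmol·L⁻¹·yr⁻¹; [NO]^2[O₂]^1 has units (mmol·L⁻¹)^3.
Step 3: k = rate/([NO]^2[O₂]^1), so units of k = (mmol·L⁻¹)^(1-3)·yr⁻¹ = (mmol·L⁻¹)⁻²·yr⁻¹.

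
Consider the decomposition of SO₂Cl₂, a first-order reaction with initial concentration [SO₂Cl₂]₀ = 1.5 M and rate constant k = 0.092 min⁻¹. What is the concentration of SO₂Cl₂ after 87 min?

0.0005012 M

Step 1: For a first-order reaction: [SO₂Cl₂] = [SO₂Cl₂]₀ × e^(-kt)
Step 2: [SO₂Cl₂] = 1.5 × e^(-0.092 × 87)
Step 3: [SO₂Cl₂] = 1.5 × e^(-8.004)
Step 4: [SO₂Cl₂] = 1.5 × 0.000334123 = 0.0005012 M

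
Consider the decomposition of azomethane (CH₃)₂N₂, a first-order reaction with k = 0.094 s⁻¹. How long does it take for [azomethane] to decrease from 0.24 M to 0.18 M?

3.06 s

Step 1: For first-order: t = ln([azomethane]₀/[azomethane])/k
Step 2: t = ln(0.24/0.18)/0.094
Step 3: t = ln(1.333)/0.094
Step 4: t = 0.2877/0.094 = 3.06 s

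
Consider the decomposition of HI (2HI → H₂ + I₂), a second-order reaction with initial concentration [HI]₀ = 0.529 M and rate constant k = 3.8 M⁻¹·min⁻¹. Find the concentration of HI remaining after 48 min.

0.005426 M

Step 1: For a second-order reaction: 1/[HI] = 1/[HI]₀ + kt
Step 2: 1/[HI] = 1/0.529 + 3.8 × 48
Step 3: 1/[HI] = 1.89 + 182.4 = 184.3
Step 4: [HI] = 1/184.3 = 0.005426 M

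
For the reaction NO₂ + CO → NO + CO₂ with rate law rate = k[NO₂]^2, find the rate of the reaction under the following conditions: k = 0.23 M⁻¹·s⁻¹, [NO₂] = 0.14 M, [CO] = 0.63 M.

0.004508 M/s

Step 1: The rate law is rate = k[NO₂]^2
Step 2: Note that the rate does not depend on [CO] (zero order in CO).
Step 3: rate = 0.23 × (0.14)^2 = 0.004508 M/s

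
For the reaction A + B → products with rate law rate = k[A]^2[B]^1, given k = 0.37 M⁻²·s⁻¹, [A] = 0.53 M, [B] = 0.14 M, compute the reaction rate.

0.01455 M/s

Step 1: The rate law is rate = k[A]^2[B]^1
Step 2: Substitute: rate = 0.37 × (0.53)^2 × (0.14)^1
Step 3: rate = 0.37 × 0.2809 × 0.14 = 0.0145506 M/s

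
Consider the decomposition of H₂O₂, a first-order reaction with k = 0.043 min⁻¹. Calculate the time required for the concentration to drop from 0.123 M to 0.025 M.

37.05 min

Step 1: For first-order: t = ln([H₂O₂]₀/[H₂O₂])/k
Step 2: t = ln(0.123/0.025)/0.043
Step 3: t = ln(4.92)/0.043
Step 4: t = 1.593/0.043 = 37.05 min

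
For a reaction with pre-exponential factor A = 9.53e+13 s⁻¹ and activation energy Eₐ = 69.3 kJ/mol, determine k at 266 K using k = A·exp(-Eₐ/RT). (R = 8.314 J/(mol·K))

2.34e+00 s⁻¹

Step 1: Use the Arrhenius equation: k = A × exp(-Eₐ/RT)
Step 2: Convert Eₐ to J/mol: 69.3 kJ/mol = 69300 J/mol
Step 3: Calculate the exponent: -Eₐ/(RT) = -69300/(8.314 × 266) = -31.33586
Step 4: k = 9.53e+13 × exp(-31.33586)
Step 5: k = 9.53e+13 × 2.46042e-14 = 2.3448e+00 s⁻¹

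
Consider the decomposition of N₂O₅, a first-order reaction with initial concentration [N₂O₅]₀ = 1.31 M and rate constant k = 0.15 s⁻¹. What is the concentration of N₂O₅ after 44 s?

0.001782 M

Step 1: For a first-order reaction: [N₂O₅] = [N₂O₅]₀ × e^(-kt)
Step 2: [N₂O₅] = 1.31 × e^(-0.15 × 44)
Step 3: [N₂O₅] = 1.31 × e^(-6.6)
Step 4: [N₂O₅] = 1.31 × 0.00136037 = 0.001782 M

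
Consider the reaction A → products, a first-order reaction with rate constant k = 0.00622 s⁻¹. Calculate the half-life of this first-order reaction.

111.4 s

Step 1: For a first-order reaction, t₁/₂ = ln(2)/k
Step 2: t₁/₂ = ln(2)/0.00622
Step 3: t₁/₂ = 0.6931/0.00622 = 111.4 s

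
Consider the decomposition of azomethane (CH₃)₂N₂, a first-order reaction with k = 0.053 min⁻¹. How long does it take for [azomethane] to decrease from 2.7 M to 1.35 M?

13.08 min

Step 1: For first-order: t = ln([azomethane]₀/[azomethane])/k
Step 2: t = ln(2.7/1.35)/0.053
Step 3: t = ln(2)/0.053
Step 4: t = 0.6931/0.053 = 13.08 min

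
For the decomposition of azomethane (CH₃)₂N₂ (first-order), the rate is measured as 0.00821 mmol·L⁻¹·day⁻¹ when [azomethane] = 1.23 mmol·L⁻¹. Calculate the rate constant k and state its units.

0.006675 day⁻¹

Step 1: rate = k[azomethane]^1, so k = rate / [azomethane]^1.
Step 2: k = 0.00821 / (1.23)^1 = 0.00821 / 1.23.
Step 3: k = 0.006675 day⁻¹.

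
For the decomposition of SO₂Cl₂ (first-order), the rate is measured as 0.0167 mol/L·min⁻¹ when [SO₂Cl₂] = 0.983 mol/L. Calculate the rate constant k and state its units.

0.01699 min⁻¹

Step 1: rate = k[SO₂Cl₂]^1, so k = rate / [SO₂Cl₂]^1.
Step 2: k = 0.0167 / (0.983)^1 = 0.0167 / 0.983.
Step 3: k = 0.01699 min⁻¹.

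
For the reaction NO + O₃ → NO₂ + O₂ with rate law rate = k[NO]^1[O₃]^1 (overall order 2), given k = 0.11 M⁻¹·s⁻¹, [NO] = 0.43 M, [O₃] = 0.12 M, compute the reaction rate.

0.005676 M/s

Step 1: The rate law is rate = k[NO]^1[O₃]^1, overall order = 1+1 = 2
Step 2: Substitute values: rate = 0.11 × (0.43)^1 × (0.12)^1
Step 3: rate = 0.11 × 0.43 × 0.12 = 0.005676 M/s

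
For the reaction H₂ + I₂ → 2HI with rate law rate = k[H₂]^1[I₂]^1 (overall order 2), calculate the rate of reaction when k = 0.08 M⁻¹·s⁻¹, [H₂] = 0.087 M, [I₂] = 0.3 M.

0.002088 M/s

Step 1: The rate law is rate = k[H₂]^1[I₂]^1, overall order = 1+1 = 2
Step 2: Substitute values: rate = 0.08 × (0.087)^1 × (0.3)^1
Step 3: rate = 0.08 × 0.087 × 0.3 = 0.002088 M/s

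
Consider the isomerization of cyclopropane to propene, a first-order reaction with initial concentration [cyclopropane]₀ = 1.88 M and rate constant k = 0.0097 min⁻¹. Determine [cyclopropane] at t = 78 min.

0.8822 M

Step 1: For a first-order reaction: [cyclopropane] = [cyclopropane]₀ × e^(-kt)
Step 2: [cyclopropane] = 1.88 × e^(-0.0097 × 78)
Step 3: [cyclopropane] = 1.88 × e^(-0.7566)
Step 4: [cyclopropane] = 1.88 × 0.469259 = 0.8822 M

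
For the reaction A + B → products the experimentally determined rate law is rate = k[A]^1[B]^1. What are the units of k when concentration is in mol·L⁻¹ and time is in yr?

(mol·L⁻¹)⁻¹·yr⁻¹

Step 1: Overall order = 1 + 1 = 2.
Step 2: rate has units mol·L⁻¹·yr⁻¹; [A]^1[B]^1 has units (mol·L⁻¹)^2.
Step 3: k = rate/([A]^1[B]^1), so units of k = (mol·L⁻¹)^(1-2)·yr⁻¹ = (mol·L⁻¹)⁻¹·yr⁻¹.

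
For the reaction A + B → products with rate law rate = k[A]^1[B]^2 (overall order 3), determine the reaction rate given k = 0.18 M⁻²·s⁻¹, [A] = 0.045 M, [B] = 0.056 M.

2.54e-05 M/s

Step 1: The rate law is rate = k[A]^1[B]^2, overall order = 1+2 = 3
Step 2: Substitute values: rate = 0.18 × (0.045)^1 × (0.056)^2
Step 3: rate = 0.18 × 0.045 × 0.003136 = 2.54016e-05 M/s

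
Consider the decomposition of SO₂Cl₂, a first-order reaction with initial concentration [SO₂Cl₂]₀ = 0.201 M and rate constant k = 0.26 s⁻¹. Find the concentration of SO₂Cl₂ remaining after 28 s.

0.0001385 M

Step 1: For a first-order reaction: [SO₂Cl₂] = [SO₂Cl₂]₀ × e^(-kt)
Step 2: [SO₂Cl₂] = 0.201 × e^(-0.26 × 28)
Step 3: [SO₂Cl₂] = 0.201 × e^(-7.28)
Step 4: [SO₂Cl₂] = 0.201 × 0.000689186 = 0.0001385 M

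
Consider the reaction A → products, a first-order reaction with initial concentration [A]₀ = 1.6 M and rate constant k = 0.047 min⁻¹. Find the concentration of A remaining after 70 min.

0.05961 M

Step 1: For a first-order reaction: [A] = [A]₀ × e^(-kt)
Step 2: [A] = 1.6 × e^(-0.047 × 70)
Step 3: [A] = 1.6 × e^(-3.29)
Step 4: [A] = 1.6 × 0.0372538 = 0.05961 M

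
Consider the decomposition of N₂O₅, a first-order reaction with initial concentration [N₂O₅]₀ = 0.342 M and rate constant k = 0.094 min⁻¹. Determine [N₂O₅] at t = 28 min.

0.0246 M

Step 1: For a first-order reaction: [N₂O₅] = [N₂O₅]₀ × e^(-kt)
Step 2: [N₂O₅] = 0.342 × e^(-0.094 × 28)
Step 3: [N₂O₅] = 0.342 × e^(-2.632)
Step 4: [N₂O₅] = 0.342 × 0.0719344 = 0.0246 M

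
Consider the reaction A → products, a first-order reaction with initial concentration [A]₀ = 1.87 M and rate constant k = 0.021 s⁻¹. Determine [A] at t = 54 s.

0.6017 M

Step 1: For a first-order reaction: [A] = [A]₀ × e^(-kt)
Step 2: [A] = 1.87 × e^(-0.021 × 54)
Step 3: [A] = 1.87 × e^(-1.134)
Step 4: [A] = 1.87 × 0.321744 = 0.6017 M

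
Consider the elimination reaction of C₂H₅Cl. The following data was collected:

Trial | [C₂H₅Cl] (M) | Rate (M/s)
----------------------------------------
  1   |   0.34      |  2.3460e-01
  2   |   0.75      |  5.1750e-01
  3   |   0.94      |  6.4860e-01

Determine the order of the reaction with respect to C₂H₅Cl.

first order (1)

Step 1: Compare trials to find order n where rate₂/rate₁ = ([C₂H₅Cl]₂/[C₂H₅Cl]₁)^n
Step 2: rate₂/rate₁ = 5.1750e-01/2.3460e-01 = 2.206
Step 3: [C₂H₅Cl]₂/[C₂H₅Cl]₁ = 0.75/0.34 = 2.206
Step 4: n = ln(2.206)/ln(2.206) = 1.00 ≈ 1
Step 5: The reaction is first order in C₂H₅Cl.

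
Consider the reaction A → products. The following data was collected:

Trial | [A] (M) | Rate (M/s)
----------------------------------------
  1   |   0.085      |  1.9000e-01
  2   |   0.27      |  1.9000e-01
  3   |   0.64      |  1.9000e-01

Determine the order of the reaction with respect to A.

zeroth order (0)

Step 1: Compare trials - when concentration changes, rate stays constant.
Step 2: rate₂/rate₁ = 1.9000e-01/1.9000e-01 = 1
Step 3: [A]₂/[A]₁ = 0.27/0.085 = 3.176
Step 4: Since rate ratio ≈ (conc ratio)^0, the reaction is zeroth order.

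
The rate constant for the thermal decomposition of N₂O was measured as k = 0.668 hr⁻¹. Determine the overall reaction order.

first order (1)

Step 1: The units of k for an nth-order reaction are (concentration)^(1-n)·(time)⁻¹.
Step 2: Here k has units hr⁻¹, so the concentration exponent is 0.
Step 3: 1 - n = 0 ⇒ n = 1. The reaction is first order.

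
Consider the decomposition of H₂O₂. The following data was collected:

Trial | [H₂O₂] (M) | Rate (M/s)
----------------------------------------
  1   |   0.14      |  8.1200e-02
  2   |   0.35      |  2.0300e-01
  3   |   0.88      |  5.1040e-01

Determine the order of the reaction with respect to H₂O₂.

first order (1)

Step 1: Compare trials to find order n where rate₂/rate₁ = ([H₂O₂]₂/[H₂O₂]₁)^n
Step 2: rate₂/rate₁ = 2.0300e-01/8.1200e-02 = 2.5
Step 3: [H₂O₂]₂/[H₂O₂]₁ = 0.35/0.14 = 2.5
Step 4: n = ln(2.5)/ln(2.5) = 1.00 ≈ 1
Step 5: The reaction is first order in H₂O₂.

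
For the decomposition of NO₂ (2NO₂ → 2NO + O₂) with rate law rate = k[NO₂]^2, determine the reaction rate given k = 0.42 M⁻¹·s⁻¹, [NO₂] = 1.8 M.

1.361 M/s

Step 1: Identify the rate law: rate = k[NO₂]^2
Step 2: Substitute values: rate = 0.42 × (1.8)^2
Step 3: Calculate: rate = 0.42 × 3.24 = 1.3608 M/s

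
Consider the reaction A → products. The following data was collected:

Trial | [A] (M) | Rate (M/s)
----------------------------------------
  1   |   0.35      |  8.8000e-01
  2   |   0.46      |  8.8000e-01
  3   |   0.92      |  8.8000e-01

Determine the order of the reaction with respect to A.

zeroth order (0)

Step 1: Compare trials - when concentration changes, rate stays constant.
Step 2: rate₂/rate₁ = 8.8000e-01/8.8000e-01 = 1
Step 3: [A]₂/[A]₁ = 0.46/0.35 = 1.314
Step 4: Since rate ratio ≈ (conc ratio)^0, the reaction is zeroth order.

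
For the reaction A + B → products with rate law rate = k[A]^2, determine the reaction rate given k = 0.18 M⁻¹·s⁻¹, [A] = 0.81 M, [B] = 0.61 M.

0.1181 M/s

Step 1: The rate law is rate = k[A]^2
Step 2: Note that the rate does not depend on [B] (zero order in B).
Step 3: rate = 0.18 × (0.81)^2 = 0.118098 M/s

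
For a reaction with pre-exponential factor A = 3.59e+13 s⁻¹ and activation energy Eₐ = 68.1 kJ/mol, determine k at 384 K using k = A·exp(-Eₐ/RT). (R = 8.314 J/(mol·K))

1.96e+04 s⁻¹

Step 1: Use the Arrhenius equation: k = A × exp(-Eₐ/RT)
Step 2: Convert Eₐ to J/mol: 68.1 kJ/mol = 68100 J/mol
Step 3: Calculate the exponent: -Eₐ/(RT) = -68100/(8.314 × 384) = -21.33074
Step 4: k = 3.59e+13 × exp(-21.33074)
Step 5: k = 3.59e+13 × 5.44725e-10 = 1.9556e+04 s⁻¹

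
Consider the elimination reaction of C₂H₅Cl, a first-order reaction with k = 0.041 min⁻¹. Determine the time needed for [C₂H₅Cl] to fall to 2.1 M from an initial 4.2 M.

16.91 min

Step 1: For first-order: t = ln([C₂H₅Cl]₀/[C₂H₅Cl])/k
Step 2: t = ln(4.2/2.1)/0.041
Step 3: t = ln(2)/0.041
Step 4: t = 0.6931/0.041 = 16.91 min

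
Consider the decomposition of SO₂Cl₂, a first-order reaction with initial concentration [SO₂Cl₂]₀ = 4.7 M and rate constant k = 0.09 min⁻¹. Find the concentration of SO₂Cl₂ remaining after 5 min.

2.997 M

Step 1: For a first-order reaction: [SO₂Cl₂] = [SO₂Cl₂]₀ × e^(-kt)
Step 2: [SO₂Cl₂] = 4.7 × e^(-0.09 × 5)
Step 3: [SO₂Cl₂] = 4.7 × e^(-0.45)
Step 4: [SO₂Cl₂] = 4.7 × 0.637628 = 2.997 M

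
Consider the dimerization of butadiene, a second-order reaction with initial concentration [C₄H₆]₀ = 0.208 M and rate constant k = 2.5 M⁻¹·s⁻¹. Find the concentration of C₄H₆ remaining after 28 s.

0.01337 M

Step 1: For a second-order reaction: 1/[C₄H₆] = 1/[C₄H₆]₀ + kt
Step 2: 1/[C₄H₆] = 1/0.208 + 2.5 × 28
Step 3: 1/[C₄H₆] = 4.808 + 70 = 74.81
Step 4: [C₄H₆] = 1/74.81 = 0.01337 M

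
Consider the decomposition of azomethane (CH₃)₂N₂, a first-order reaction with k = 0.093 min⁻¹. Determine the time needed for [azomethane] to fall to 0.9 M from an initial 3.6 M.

14.91 min

Step 1: For first-order: t = ln([azomethane]₀/[azomethane])/k
Step 2: t = ln(3.6/0.9)/0.093
Step 3: t = ln(4)/0.093
Step 4: t = 1.386/0.093 = 14.91 min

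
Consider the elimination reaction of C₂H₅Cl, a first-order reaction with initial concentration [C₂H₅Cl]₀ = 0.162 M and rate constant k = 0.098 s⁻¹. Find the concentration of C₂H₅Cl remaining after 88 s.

2.912e-05 M

Step 1: For a first-order reaction: [C₂H₅Cl] = [C₂H₅Cl]₀ × e^(-kt)
Step 2: [C₂H₅Cl] = 0.162 × e^(-0.098 × 88)
Step 3: [C₂H₅Cl] = 0.162 × e^(-8.624)
Step 4: [C₂H₅Cl] = 0.162 × 0.00017974 = 2.912e-05 M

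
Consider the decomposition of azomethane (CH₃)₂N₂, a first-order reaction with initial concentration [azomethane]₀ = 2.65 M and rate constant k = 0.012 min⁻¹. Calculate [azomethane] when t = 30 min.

1.849 M

Step 1: For a first-order reaction: [azomethane] = [azomethane]₀ × e^(-kt)
Step 2: [azomethane] = 2.65 × e^(-0.012 × 30)
Step 3: [azomethane] = 2.65 × e^(-0.36)
Step 4: [azomethane] = 2.65 × 0.697676 = 1.849 M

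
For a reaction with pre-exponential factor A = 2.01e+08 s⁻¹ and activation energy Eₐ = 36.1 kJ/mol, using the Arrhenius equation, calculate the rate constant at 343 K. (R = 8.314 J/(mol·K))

6.39e+02 s⁻¹

Step 1: Use the Arrhenius equation: k = A × exp(-Eₐ/RT)
Step 2: Convert Eₐ to J/mol: 36.1 kJ/mol = 36100 J/mol
Step 3: Calculate the exponent: -Eₐ/(RT) = -36100/(8.314 × 343) = -12.65911
Step 4: k = 2.01e+08 × exp(-12.65911)
Step 5: k = 2.01e+08 × 3.17847e-06 = 6.3887e+02 s⁻¹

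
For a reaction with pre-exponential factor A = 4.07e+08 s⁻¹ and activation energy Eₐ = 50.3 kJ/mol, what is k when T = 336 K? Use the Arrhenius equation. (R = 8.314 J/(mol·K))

6.16e+00 s⁻¹

Step 1: Use the Arrhenius equation: k = A × exp(-Eₐ/RT)
Step 2: Convert Eₐ to J/mol: 50.3 kJ/mol = 50300 J/mol
Step 3: Calculate the exponent: -Eₐ/(RT) = -50300/(8.314 × 336) = -18.00606
Step 4: k = 4.07e+08 × exp(-18.00606)
Step 5: k = 4.07e+08 × 1.51380e-08 = 6.1612e+00 s⁻¹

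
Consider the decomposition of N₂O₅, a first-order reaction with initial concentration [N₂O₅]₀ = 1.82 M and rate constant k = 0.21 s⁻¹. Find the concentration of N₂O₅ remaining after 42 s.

0.0002689 M

Step 1: For a first-order reaction: [N₂O₅] = [N₂O₅]₀ × e^(-kt)
Step 2: [N₂O₅] = 1.82 × e^(-0.21 × 42)
Step 3: [N₂O₅] = 1.82 × e^(-8.82)
Step 4: [N₂O₅] = 1.82 × 0.000147748 = 0.0002689 M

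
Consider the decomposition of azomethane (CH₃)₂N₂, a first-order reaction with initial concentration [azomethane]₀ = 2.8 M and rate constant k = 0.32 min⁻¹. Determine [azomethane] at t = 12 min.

0.06018 M

Step 1: For a first-order reaction: [azomethane] = [azomethane]₀ × e^(-kt)
Step 2: [azomethane] = 2.8 × e^(-0.32 × 12)
Step 3: [azomethane] = 2.8 × e^(-3.84)
Step 4: [azomethane] = 2.8 × 0.0214936 = 0.06018 M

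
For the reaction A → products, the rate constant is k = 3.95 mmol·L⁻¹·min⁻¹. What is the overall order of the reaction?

zeroth order (0)

Step 1: The units of k for an nth-order reaction are (concentration)^(1-n)·(time)⁻¹.
Step 2: Here k has units mmol·L⁻¹·min⁻¹, so the concentration exponent is 1.
Step 3: 1 - n = 1 ⇒ n = 0. The reaction is zeroth order.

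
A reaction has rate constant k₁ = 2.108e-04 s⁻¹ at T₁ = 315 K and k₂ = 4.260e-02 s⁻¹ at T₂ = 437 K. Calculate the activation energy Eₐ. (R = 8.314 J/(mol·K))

49.8 kJ/mol

Step 1: Use the two-temperature Arrhenius form: ln(k₂/k₁) = -Eₐ/R × (1/T₂ - 1/T₁)
Step 2: ln(k₂/k₁) = ln(4.260e-02/2.108e-04) = ln(202.087) = 5.3087
Step 3: 1/T₂ - 1/T₁ = 1/437 - 1/315 = -8.862737e-04 K⁻¹
Step 4: Eₐ = -R × ln(k₂/k₁) / (1/T₂ - 1/T₁) = -8.314 × 5.3087 / -8.862737e-04
Step 5: Eₐ = 4.9800e+04 J/mol = 49.8 kJ/mol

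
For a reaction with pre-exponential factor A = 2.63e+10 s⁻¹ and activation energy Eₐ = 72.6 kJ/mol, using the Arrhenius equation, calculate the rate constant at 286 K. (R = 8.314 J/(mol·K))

1.45e-03 s⁻¹

Step 1: Use the Arrhenius equation: k = A × exp(-Eₐ/RT)
Step 2: Convert Eₐ to J/mol: 72.6 kJ/mol = 72600 J/mol
Step 3: Calculate the exponent: -Eₐ/(RT) = -72600/(8.314 × 286) = -30.53237
Step 4: k = 2.63e+10 × exp(-30.53237)
Step 5: k = 2.63e+10 × 5.49491e-14 = 1.4452e-03 s⁻¹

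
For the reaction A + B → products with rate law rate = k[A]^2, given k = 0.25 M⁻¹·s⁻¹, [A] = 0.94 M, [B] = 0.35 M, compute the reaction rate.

0.2209 M/s

Step 1: The rate law is rate = k[A]^2
Step 2: Note that the rate does not depend on [B] (zero order in B).
Step 3: rate = 0.25 × (0.94)^2 = 0.2209 M/s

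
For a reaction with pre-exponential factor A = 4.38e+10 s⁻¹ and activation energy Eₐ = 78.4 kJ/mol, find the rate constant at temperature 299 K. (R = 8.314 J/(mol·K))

8.80e-04 s⁻¹

Step 1: Use the Arrhenius equation: k = A × exp(-Eₐ/RT)
Step 2: Convert Eₐ to J/mol: 78.4 kJ/mol = 78400 J/mol
Step 3: Calculate the exponent: -Eₐ/(RT) = -78400/(8.314 × 299) = -31.53805
Step 4: k = 4.38e+10 × exp(-31.53805)
Step 5: k = 4.38e+10 × 2.01001e-14 = 8.8038e-04 s⁻¹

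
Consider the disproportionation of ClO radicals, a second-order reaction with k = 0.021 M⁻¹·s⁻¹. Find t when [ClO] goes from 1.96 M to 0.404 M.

93.57 s

Step 1: For second-order: t = (1/[ClO] - 1/[ClO]₀)/k
Step 2: t = (1/0.404 - 1/1.96)/0.021
Step 3: t = (2.475 - 0.5102)/0.021
Step 4: t = 1.965/0.021 = 93.57 s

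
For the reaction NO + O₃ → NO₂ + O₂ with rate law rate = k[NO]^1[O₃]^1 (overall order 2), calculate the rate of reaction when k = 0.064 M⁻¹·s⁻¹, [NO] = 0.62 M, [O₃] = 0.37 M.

0.01468 M/s

Step 1: The rate law is rate = k[NO]^1[O₃]^1, overall order = 1+1 = 2
Step 2: Substitute values: rate = 0.064 × (0.62)^1 × (0.37)^1
Step 3: rate = 0.064 × 0.62 × 0.37 = 0.0146816 M/s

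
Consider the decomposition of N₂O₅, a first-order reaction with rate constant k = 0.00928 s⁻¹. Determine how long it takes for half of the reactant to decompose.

74.69 s

Step 1: For a first-order reaction, t₁/₂ = ln(2)/k
Step 2: t₁/₂ = ln(2)/0.00928
Step 3: t₁/₂ = 0.6931/0.00928 = 74.69 s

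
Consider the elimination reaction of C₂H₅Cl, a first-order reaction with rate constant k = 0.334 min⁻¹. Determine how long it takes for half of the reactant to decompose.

2.075 min

Step 1: For a first-order reaction, t₁/₂ = ln(2)/k
Step 2: t₁/₂ = ln(2)/0.334
Step 3: t₁/₂ = 0.6931/0.334 = 2.075 min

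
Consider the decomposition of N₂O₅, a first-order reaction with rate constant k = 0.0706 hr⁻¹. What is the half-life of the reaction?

9.818 hr

Step 1: For a first-order reaction, t₁/₂ = ln(2)/k
Step 2: t₁/₂ = ln(2)/0.0706
Step 3: t₁/₂ = 0.6931/0.0706 = 9.818 hr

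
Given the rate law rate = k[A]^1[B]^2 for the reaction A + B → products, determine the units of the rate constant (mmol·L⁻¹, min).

(mmol·L⁻¹)⁻²·min⁻¹

Step 1: Overall order = 1 + 2 = 3.
Step 2: rate has units mmol·L⁻¹·min⁻¹; [A]^1[B]^2 has units (mmol·L⁻¹)^3.
Step 3: k = rate/([A]^1[B]^2), so units of k = (mmol·L⁻¹)^(1-3)·min⁻¹ = (mmol·L⁻¹)⁻²·min⁻¹.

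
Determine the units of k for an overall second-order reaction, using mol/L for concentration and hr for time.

(mol/L)⁻¹·hr⁻¹

Step 1: For overall order n, rate = k × (concentration)^n.
Step 2: Rate has units mol/L·hr⁻¹; concentration term has units (mol/L)^2.
Step 3: k = rate / (concentration)^n, so units of k = (mol/L)^(1-2)·hr⁻¹ = (mol/L)⁻¹·hr⁻¹.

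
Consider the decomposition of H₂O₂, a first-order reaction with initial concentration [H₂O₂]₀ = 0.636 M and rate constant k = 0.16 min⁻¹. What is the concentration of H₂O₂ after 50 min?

0.0002134 M

Step 1: For a first-order reaction: [H₂O₂] = [H₂O₂]₀ × e^(-kt)
Step 2: [H₂O₂] = 0.636 × e^(-0.16 × 50)
Step 3: [H₂O₂] = 0.636 × e^(-8)
Step 4: [H₂O₂] = 0.636 × 0.000335463 = 0.0002134 M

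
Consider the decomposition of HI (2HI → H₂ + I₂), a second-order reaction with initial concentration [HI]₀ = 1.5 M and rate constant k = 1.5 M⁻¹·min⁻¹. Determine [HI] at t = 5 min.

0.1224 M

Step 1: For a second-order reaction: 1/[HI] = 1/[HI]₀ + kt
Step 2: 1/[HI] = 1/1.5 + 1.5 × 5
Step 3: 1/[HI] = 0.6667 + 7.5 = 8.167
Step 4: [HI] = 1/8.167 = 0.1224 M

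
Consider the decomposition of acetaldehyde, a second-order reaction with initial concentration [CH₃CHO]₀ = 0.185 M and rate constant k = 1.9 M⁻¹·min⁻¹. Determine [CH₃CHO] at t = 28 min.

0.01706 M

Step 1: For a second-order reaction: 1/[CH₃CHO] = 1/[CH₃CHO]₀ + kt
Step 2: 1/[CH₃CHO] = 1/0.185 + 1.9 × 28
Step 3: 1/[CH₃CHO] = 5.405 + 53.2 = 58.61
Step 4: [CH₃CHO] = 1/58.61 = 0.01706 M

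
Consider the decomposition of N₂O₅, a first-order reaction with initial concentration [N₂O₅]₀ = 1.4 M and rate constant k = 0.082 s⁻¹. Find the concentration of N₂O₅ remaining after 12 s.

0.5233 M

Step 1: For a first-order reaction: [N₂O₅] = [N₂O₅]₀ × e^(-kt)
Step 2: [N₂O₅] = 1.4 × e^(-0.082 × 12)
Step 3: [N₂O₅] = 1.4 × e^(-0.984)
Step 4: [N₂O₅] = 1.4 × 0.373813 = 0.5233 M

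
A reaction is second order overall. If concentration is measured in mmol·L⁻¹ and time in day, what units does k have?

(mmol·L⁻¹)⁻¹·day⁻¹

Step 1: For overall order n, rate = k × (concentration)^n.
Step 2: Rate has units mmol·L⁻¹·day⁻¹; concentration term has units (mmol·L⁻¹)^2.
Step 3: k = rate / (concentration)^n, so units of k = (mmol·L⁻¹)^(1-2)·day⁻¹ = (mmol·L⁻¹)⁻¹·day⁻¹.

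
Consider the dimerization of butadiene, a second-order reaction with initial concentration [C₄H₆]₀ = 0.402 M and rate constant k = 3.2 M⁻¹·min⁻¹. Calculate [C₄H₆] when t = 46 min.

0.006681 M

Step 1: For a second-order reaction: 1/[C₄H₆] = 1/[C₄H₆]₀ + kt
Step 2: 1/[C₄H₆] = 1/0.402 + 3.2 × 46
Step 3: 1/[C₄H₆] = 2.488 + 147.2 = 149.7
Step 4: [C₄H₆] = 1/149.7 = 0.006681 M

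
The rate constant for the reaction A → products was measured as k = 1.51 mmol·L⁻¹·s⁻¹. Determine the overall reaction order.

zeroth order (0)

Step 1: The units of k for an nth-order reaction are (concentration)^(1-n)·(time)⁻¹.
Step 2: Here k has units mmol·L⁻¹·s⁻¹, so the concentration exponent is 1.
Step 3: 1 - n = 1 ⇒ n = 0. The reaction is zeroth order.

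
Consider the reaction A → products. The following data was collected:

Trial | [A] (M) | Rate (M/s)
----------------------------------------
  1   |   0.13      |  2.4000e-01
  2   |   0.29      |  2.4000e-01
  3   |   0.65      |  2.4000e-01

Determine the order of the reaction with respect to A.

zeroth order (0)

Step 1: Compare trials - when concentration changes, rate stays constant.
Step 2: rate₂/rate₁ = 2.4000e-01/2.4000e-01 = 1
Step 3: [A]₂/[A]₁ = 0.29/0.13 = 2.231
Step 4: Since rate ratio ≈ (conc ratio)^0, the reaction is zeroth order.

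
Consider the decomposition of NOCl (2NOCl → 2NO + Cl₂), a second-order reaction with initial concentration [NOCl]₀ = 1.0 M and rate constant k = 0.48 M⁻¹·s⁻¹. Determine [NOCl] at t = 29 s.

0.06702 M

Step 1: For a second-order reaction: 1/[NOCl] = 1/[NOCl]₀ + kt
Step 2: 1/[NOCl] = 1/1.0 + 0.48 × 29
Step 3: 1/[NOCl] = 1 + 13.92 = 14.92
Step 4: [NOCl] = 1/14.92 = 0.06702 M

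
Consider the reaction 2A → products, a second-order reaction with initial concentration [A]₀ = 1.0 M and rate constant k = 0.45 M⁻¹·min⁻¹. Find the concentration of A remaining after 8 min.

0.2174 M

Step 1: For a second-order reaction: 1/[A] = 1/[A]₀ + kt
Step 2: 1/[A] = 1/1.0 + 0.45 × 8
Step 3: 1/[A] = 1 + 3.6 = 4.6
Step 4: [A] = 1/4.6 = 0.2174 M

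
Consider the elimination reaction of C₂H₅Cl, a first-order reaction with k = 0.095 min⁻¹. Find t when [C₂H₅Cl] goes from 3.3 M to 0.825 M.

14.59 min

Step 1: For first-order: t = ln([C₂H₅Cl]₀/[C₂H₅Cl])/k
Step 2: t = ln(3.3/0.825)/0.095
Step 3: t = ln(4)/0.095
Step 4: t = 1.386/0.095 = 14.59 min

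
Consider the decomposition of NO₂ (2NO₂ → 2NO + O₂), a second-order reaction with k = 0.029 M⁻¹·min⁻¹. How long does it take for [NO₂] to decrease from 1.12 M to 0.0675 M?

480.1 min

Step 1: For second-order: t = (1/[NO₂] - 1/[NO₂]₀)/k
Step 2: t = (1/0.0675 - 1/1.12)/0.029
Step 3: t = (14.81 - 0.8929)/0.029
Step 4: t = 13.92/0.029 = 480.1 min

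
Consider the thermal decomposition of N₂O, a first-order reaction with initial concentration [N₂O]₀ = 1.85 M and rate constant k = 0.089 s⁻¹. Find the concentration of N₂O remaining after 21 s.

0.2854 M

Step 1: For a first-order reaction: [N₂O] = [N₂O]₀ × e^(-kt)
Step 2: [N₂O] = 1.85 × e^(-0.089 × 21)
Step 3: [N₂O] = 1.85 × e^(-1.869)
Step 4: [N₂O] = 1.85 × 0.154278 = 0.2854 M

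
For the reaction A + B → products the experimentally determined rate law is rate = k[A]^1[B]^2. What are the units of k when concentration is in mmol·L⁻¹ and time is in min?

(mmol·L⁻¹)⁻²·min⁻¹

Step 1: Overall order = 1 + 2 = 3.
Step 2: rate has units mmol·L⁻¹·min⁻¹; [A]^1[B]^2 has units (mmol·L⁻¹)^3.
Step 3: k = rate/([A]^1[B]^2), so units of k = (mmol·L⁻¹)^(1-3)·min⁻¹ = (mmol·L⁻¹)⁻²·min⁻¹.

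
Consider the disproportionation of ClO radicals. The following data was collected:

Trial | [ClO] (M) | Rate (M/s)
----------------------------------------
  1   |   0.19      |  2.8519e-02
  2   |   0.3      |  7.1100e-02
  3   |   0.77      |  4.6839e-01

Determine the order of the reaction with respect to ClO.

second order (2)

Step 1: Compare trials to find order n where rate₂/rate₁ = ([ClO]₂/[ClO]₁)^n
Step 2: rate₂/rate₁ = 7.1100e-02/2.8519e-02 = 2.493
Step 3: [ClO]₂/[ClO]₁ = 0.3/0.19 = 1.579
Step 4: n = ln(2.493)/ln(1.579) = 2.00 ≈ 2
Step 5: The reaction is second order in ClO.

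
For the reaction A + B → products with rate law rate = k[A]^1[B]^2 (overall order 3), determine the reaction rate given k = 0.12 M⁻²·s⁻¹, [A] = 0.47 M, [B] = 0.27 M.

0.004112 M/s

Step 1: The rate law is rate = k[A]^1[B]^2, overall order = 1+2 = 3
Step 2: Substitute values: rate = 0.12 × (0.47)^1 × (0.27)^2
Step 3: rate = 0.12 × 0.47 × 0.0729 = 0.00411156 M/s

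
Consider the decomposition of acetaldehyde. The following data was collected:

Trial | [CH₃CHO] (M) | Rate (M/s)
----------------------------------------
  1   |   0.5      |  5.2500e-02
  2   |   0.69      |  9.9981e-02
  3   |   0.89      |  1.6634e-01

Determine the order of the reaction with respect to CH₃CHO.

second order (2)

Step 1: Compare trials to find order n where rate₂/rate₁ = ([CH₃CHO]₂/[CH₃CHO]₁)^n
Step 2: rate₂/rate₁ = 9.9981e-02/5.2500e-02 = 1.904
Step 3: [CH₃CHO]₂/[CH₃CHO]₁ = 0.69/0.5 = 1.38
Step 4: n = ln(1.904)/ln(1.38) = 2.00 ≈ 2
Step 5: The reaction is second order in CH₃CHO.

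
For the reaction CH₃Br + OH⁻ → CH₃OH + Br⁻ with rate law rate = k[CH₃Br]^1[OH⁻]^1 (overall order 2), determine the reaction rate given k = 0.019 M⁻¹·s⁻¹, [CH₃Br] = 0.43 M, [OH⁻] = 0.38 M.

0.003105 M/s

Step 1: The rate law is rate = k[CH₃Br]^1[OH⁻]^1, overall order = 1+1 = 2
Step 2: Substitute values: rate = 0.019 × (0.43)^1 × (0.38)^1
Step 3: rate = 0.019 × 0.43 × 0.38 = 0.0031046 M/s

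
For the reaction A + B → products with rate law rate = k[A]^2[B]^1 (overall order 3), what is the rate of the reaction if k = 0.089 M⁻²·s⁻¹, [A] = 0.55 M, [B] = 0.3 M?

0.008077 M/s

Step 1: The rate law is rate = k[A]^2[B]^1, overall order = 2+1 = 3
Step 2: Substitute values: rate = 0.089 × (0.55)^2 × (0.3)^1
Step 3: rate = 0.089 × 0.3025 × 0.3 = 0.00807675 M/s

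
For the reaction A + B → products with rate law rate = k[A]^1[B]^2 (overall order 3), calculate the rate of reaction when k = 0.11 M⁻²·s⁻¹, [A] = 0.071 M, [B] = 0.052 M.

2.112e-05 M/s

Step 1: The rate law is rate = k[A]^1[B]^2, overall order = 1+2 = 3
Step 2: Substitute values: rate = 0.11 × (0.071)^1 × (0.052)^2
Step 3: rate = 0.11 × 0.071 × 0.002704 = 2.11182e-05 M/s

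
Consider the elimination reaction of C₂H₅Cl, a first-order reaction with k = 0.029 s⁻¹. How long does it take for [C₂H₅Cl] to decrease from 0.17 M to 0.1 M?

18.3 s

Step 1: For first-order: t = ln([C₂H₅Cl]₀/[C₂H₅Cl])/k
Step 2: t = ln(0.17/0.1)/0.029
Step 3: t = ln(1.7)/0.029
Step 4: t = 0.5306/0.029 = 18.3 s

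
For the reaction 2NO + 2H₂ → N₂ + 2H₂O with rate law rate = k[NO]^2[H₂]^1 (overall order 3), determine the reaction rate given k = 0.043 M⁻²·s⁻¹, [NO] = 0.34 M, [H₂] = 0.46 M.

0.002287 M/s

Step 1: The rate law is rate = k[NO]^2[H₂]^1, overall order = 2+1 = 3
Step 2: Substitute values: rate = 0.043 × (0.34)^2 × (0.46)^1
Step 3: rate = 0.043 × 0.1156 × 0.46 = 0.00228657 M/s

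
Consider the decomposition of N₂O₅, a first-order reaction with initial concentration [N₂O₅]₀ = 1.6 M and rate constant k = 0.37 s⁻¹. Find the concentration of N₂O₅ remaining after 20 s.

0.000978 M

Step 1: For a first-order reaction: [N₂O₅] = [N₂O₅]₀ × e^(-kt)
Step 2: [N₂O₅] = 1.6 × e^(-0.37 × 20)
Step 3: [N₂O₅] = 1.6 × e^(-7.4)
Step 4: [N₂O₅] = 1.6 × 0.000611253 = 0.000978 M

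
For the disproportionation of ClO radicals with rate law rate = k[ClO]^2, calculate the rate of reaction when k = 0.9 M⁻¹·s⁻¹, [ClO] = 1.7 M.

2.601 M/s

Step 1: Identify the rate law: rate = k[ClO]^2
Step 2: Substitute values: rate = 0.9 × (1.7)^2
Step 3: Calculate: rate = 0.9 × 2.89 = 2.601 M/s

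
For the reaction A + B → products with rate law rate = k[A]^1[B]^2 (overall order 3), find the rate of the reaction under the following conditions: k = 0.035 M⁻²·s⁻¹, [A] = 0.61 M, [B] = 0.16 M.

0.0005466 M/s

Step 1: The rate law is rate = k[A]^1[B]^2, overall order = 1+2 = 3
Step 2: Substitute values: rate = 0.035 × (0.61)^1 × (0.16)^2
Step 3: rate = 0.035 × 0.61 × 0.0256 = 0.00054656 M/s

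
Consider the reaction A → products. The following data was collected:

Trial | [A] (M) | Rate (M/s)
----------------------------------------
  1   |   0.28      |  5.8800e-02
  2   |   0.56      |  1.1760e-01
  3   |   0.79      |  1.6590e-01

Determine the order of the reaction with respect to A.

first order (1)

Step 1: Compare trials to find order n where rate₂/rate₁ = ([A]₂/[A]₁)^n
Step 2: rate₂/rate₁ = 1.1760e-01/5.8800e-02 = 2
Step 3: [A]₂/[A]₁ = 0.56/0.28 = 2
Step 4: n = ln(2)/ln(2) = 1.00 ≈ 1
Step 5: The reaction is first order in A.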